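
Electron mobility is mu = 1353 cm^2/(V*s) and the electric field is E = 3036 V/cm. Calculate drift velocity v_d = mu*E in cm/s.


Step 1: v_d = mu * E
Step 2: v_d = 1353 * 3036 = 4107708
Step 3: v_d = 4.11e+06 cm/s

4.11e+06


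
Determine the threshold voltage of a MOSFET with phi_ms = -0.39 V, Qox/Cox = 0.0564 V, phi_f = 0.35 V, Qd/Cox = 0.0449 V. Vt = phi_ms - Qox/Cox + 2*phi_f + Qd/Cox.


Step 1: Vt = phi_ms - Qox/Cox + 2*phi_f + Qd/Cox
Step 2: Vt = -0.39 - 0.0564 + 2*0.35 + 0.0449
Step 3: Vt = -0.39 - 0.0564 + 0.7 + 0.0449
Step 4: Vt = 0.2985 V

0.2985


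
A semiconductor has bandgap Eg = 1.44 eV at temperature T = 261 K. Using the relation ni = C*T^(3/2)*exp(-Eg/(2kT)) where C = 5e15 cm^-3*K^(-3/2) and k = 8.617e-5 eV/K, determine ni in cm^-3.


Step 1: Compute kT = 8.617e-5 * 261 = 0.02249037 eV
Step 2: Exponent = -Eg/(2kT) = -1.44/(2*0.02249037) = -32.01370
Step 3: T^(3/2) = 261^1.5 = 4216.58
Step 4: ni = 5e15 * 4216.58 * exp(-32.01370) = 2.63e+05 cm^-3

2.63e+05


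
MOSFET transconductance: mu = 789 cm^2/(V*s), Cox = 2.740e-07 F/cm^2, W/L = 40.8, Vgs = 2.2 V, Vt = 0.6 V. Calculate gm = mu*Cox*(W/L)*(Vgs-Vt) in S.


Step 1: Vov = Vgs - Vt = 2.2 - 0.6 = 1.6 V
Step 2: gm = mu * Cox * (W/L) * Vov
Step 3: gm = 789 * 2.740e-07 * 40.8 * 1.6 = 1.41e-02 S

1.41e-02


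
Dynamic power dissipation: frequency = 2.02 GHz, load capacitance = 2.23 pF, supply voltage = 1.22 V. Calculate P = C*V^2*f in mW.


Step 1: V^2 = 1.22^2 = 1.4884 V^2
Step 2: P = C*V^2*f = 2.23e-12 F * 1.4884 * 2.02e9 Hz
Step 3: P = 6.70464664e-03 W
Step 4: P = 6.705 mW

6.705


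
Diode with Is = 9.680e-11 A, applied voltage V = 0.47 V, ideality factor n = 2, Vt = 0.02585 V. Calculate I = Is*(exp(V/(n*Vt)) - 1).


Step 1: V/(n*Vt) = 0.47/(2*0.02585) = 9.0909
Step 2: exp(9.0909) = 8.8742e+03
Step 3: I = 9.680e-11 * (8.8742e+03 - 1) = 8.59e-07 A

8.59e-07


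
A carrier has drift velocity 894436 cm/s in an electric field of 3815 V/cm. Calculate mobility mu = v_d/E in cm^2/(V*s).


Step 1: mu = v_d / E
Step 2: mu = 894436 / 3815
Step 3: mu = 234.45 cm^2/(V*s)

234.45


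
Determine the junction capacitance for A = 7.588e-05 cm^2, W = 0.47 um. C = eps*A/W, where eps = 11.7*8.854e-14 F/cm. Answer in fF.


Step 1: eps_Si = 11.7 * 8.854e-14 = 1.035918e-12 F/cm
Step 2: W in cm = 0.47 * 1e-4 = 4.70e-05 cm
Step 3: C = 1.035918e-12 * 7.588e-05 / 4.70e-05 = 1.672457e-12 F
Step 4: C = 1672.46 fF

1672.46


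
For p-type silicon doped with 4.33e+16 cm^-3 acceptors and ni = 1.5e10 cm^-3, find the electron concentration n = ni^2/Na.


Step 1: Majority hole concentration p ≈ Na = 4.33e+16 cm^-3
Step 2: n = ni^2 / Na = (1.5e10)^2 / 4.33e+16
Step 3: n = 5.20e+03 cm^-3

5.20e+03


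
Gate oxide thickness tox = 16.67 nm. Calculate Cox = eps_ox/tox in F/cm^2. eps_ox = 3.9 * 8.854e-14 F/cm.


Step 1: eps_ox = 3.9 * 8.854e-14 = 3.45306e-13 F/cm
Step 2: tox in cm = 16.67 nm * 1e-7 = 1.6670e-06 cm
Step 3: Cox = 3.45306e-13 / 1.6670e-06 = 2.07e-07 F/cm^2

2.07e-07


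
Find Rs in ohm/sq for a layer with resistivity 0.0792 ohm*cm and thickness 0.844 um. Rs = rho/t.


Step 1: Convert thickness to cm: t = 0.844 um = 8.4400e-05 cm
Step 2: Rs = rho / t = 0.0792 / 8.4400e-05
Step 3: Rs = 938.4 ohm/sq

938.4


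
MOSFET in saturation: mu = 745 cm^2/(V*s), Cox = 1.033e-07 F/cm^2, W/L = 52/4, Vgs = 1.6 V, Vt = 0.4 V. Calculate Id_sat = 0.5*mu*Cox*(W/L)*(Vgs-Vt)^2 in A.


Step 1: Overdrive voltage Vov = Vgs - Vt = 1.6 - 0.4 = 1.2 V
Step 2: W/L = 52/4 = 13
Step 3: Id = 0.5 * 745 * 1.033e-07 * 13 * 1.2^2
Step 4: Id = 7.20e-04 A

7.20e-04


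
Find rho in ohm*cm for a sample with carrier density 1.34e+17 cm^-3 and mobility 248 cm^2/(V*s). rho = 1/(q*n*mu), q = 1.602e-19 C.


Step 1: sigma = q * n * mu = 1.602e-19 * 1.34e+17 * 248 = 5.32377e+00 S/cm
Step 2: rho = 1 / sigma = 1 / 5.32377e+00 = 0.1878 ohm*cm

0.1878


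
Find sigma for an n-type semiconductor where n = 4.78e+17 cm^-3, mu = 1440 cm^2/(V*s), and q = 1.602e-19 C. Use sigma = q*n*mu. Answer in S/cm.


Step 1: sigma = q * n * mu
Step 2: sigma = 1.602e-19 * 4.78e+17 * 1440
Step 3: sigma = 1.103e+02 S/cm

1.103e+02


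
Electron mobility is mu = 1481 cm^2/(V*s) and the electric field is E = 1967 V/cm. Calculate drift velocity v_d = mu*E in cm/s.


Step 1: v_d = mu * E
Step 2: v_d = 1481 * 1967 = 2913127
Step 3: v_d = 2.91e+06 cm/s

2.91e+06


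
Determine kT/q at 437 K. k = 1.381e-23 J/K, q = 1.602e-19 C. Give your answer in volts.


Step 1: kT = 1.381e-23 * 437 = 6.03497e-21 J
Step 2: Vt = kT/q = 6.03497e-21 / 1.602e-19
Step 3: Vt = 0.03767 V

0.03767


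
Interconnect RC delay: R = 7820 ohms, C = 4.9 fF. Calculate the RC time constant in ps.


Step 1: tau = R * C
Step 2: tau = 7820 * 4.9 fF = 7820 * 4.9e-15 F
Step 3: tau = 3.8318e-11 s = 38.318 ps

38.318


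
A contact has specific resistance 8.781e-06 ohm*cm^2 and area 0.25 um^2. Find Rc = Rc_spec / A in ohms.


Step 1: Convert area to cm^2: 0.25 um^2 = 2.5000e-09 cm^2
Step 2: Rc = Rc_spec / A = 8.781e-06 / 2.5000e-09
Step 3: Rc = 3.51e+03 ohms

3.51e+03


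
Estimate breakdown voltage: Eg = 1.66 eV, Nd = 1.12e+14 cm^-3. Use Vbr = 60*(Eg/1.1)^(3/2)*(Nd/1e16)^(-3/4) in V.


Step 1: Eg/1.1 = 1.66/1.1 = 1.509091
Step 2: (Eg/1.1)^1.5 = 1.509091^1.5 = 1.853844
Step 3: (Nd/1e16)^(-0.75) = (0.0112)^(-0.75) = 29.046010
Step 4: Vbr = 60 * 1.853844 * 29.046010 = 3230.8 V

3230.8


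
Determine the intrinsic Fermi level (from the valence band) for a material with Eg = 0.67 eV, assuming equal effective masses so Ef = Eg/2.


Step 1: For an intrinsic semiconductor, the Fermi level sits at midgap.
Step 2: Ef = Eg / 2 = 0.67 / 2 = 0.335 eV

0.335


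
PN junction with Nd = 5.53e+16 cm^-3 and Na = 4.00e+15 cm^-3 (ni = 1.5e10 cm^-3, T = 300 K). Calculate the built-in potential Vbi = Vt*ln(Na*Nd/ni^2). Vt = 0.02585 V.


Step 1: Compute Na*Nd/ni^2 = 4.00e+15 * 5.53e+16 / (1.5e10)^2 = 9.8311e+11
Step 2: ln(9.8311e+11) = 27.6140
Step 3: Vbi = 0.02585 * 27.6140 = 0.714 V

0.714


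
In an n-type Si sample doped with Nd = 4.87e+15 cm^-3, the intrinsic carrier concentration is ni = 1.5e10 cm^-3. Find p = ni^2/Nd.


Step 1: Since Nd >> ni, n ≈ Nd = 4.87e+15 cm^-3
Step 2: p = ni^2 / n = (1.5e10)^2 / 4.87e+15
Step 3: p = 2.25e20 / 4.87e+15 = 4.62e+04 cm^-3

4.62e+04


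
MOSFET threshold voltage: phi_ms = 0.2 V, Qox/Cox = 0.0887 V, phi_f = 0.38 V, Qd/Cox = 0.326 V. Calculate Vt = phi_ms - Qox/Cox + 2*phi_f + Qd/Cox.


Step 1: Vt = phi_ms - Qox/Cox + 2*phi_f + Qd/Cox
Step 2: Vt = 0.2 - 0.0887 + 2*0.38 + 0.326
Step 3: Vt = 0.2 - 0.0887 + 0.76 + 0.326
Step 4: Vt = 1.1973 V

1.1973


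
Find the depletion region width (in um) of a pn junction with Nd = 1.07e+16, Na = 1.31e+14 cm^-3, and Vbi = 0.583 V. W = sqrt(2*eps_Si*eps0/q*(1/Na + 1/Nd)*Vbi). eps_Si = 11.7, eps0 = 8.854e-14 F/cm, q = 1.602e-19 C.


Step 1: 1/Na + 1/Nd = 1/1.31e+14 + 1/1.07e+16 = 7.72705e-15
Step 2: 2*eps*eps0/q = 2*11.7*8.854e-14/1.602e-19 = 1.293281e+07
Step 3: W^2 = 1.293281e+07 * 7.72705e-15 * 0.583 = 5.82606e-08
Step 4: W = sqrt(5.82606e-08) = 2.414e-04 cm = 2.414 um

2.414


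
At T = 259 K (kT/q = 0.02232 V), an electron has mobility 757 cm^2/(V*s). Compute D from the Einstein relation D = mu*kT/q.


Step 1: D = mu * (kT/q)
Step 2: D = 757 * 0.02232
Step 3: D = 16.9 cm^2/s

16.9


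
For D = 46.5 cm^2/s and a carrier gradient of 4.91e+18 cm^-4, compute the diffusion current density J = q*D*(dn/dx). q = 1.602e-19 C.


Step 1: J = q * D * (dn/dx)
Step 2: J = 1.602e-19 * 46.5 * 4.91e+18
Step 3: J = 3.66e+01 A/cm^2

3.66e+01


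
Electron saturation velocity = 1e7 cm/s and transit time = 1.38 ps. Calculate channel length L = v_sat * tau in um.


Step 1: tau in seconds = 1.38 ps * 1e-12 = 1.3800e-12 s
Step 2: L = v_sat * tau = 1e7 * 1.3800e-12 = 1.3800e-05 cm
Step 3: L in um = 1.3800e-05 * 1e4 = 0.138 um

0.138


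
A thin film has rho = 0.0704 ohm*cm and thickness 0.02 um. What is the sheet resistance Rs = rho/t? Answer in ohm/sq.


Step 1: Convert thickness to cm: t = 0.02 um = 2.0000e-06 cm
Step 2: Rs = rho / t = 0.0704 / 2.0000e-06
Step 3: Rs = 35200.0 ohm/sq

35200.0


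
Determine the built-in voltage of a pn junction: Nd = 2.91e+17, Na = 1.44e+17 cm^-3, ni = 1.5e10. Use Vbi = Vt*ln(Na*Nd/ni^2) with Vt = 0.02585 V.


Step 1: Compute Na*Nd/ni^2 = 1.44e+17 * 2.91e+17 / (1.5e10)^2 = 1.8624e+14
Step 2: ln(1.8624e+14) = 32.8581
Step 3: Vbi = 0.02585 * 32.8581 = 0.849 V

0.849


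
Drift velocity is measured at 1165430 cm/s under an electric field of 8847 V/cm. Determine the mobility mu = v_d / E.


Step 1: mu = v_d / E
Step 2: mu = 1165430 / 8847
Step 3: mu = 131.73 cm^2/(V*s)

131.73


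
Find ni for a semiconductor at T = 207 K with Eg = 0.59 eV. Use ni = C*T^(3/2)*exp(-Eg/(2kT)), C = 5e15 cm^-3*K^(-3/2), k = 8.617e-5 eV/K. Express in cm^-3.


Step 1: Compute kT = 8.617e-5 * 207 = 0.01783719 eV
Step 2: Exponent = -Eg/(2kT) = -0.59/(2*0.01783719) = -16.53848
Step 3: T^(3/2) = 207^1.5 = 2978.21
Step 4: ni = 5e15 * 2978.21 * exp(-16.53848) = 9.78e+11 cm^-3

9.78e+11


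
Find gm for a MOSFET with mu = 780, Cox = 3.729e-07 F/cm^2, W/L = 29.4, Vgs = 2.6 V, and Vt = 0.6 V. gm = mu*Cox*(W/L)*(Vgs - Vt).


Step 1: Vov = Vgs - Vt = 2.6 - 0.6 = 2.0 V
Step 2: gm = mu * Cox * (W/L) * Vov
Step 3: gm = 780 * 3.729e-07 * 29.4 * 2.0 = 1.71e-02 S

1.71e-02


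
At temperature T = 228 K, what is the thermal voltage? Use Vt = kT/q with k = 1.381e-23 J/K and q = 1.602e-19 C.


Step 1: kT = 1.381e-23 * 228 = 3.14868e-21 J
Step 2: Vt = kT/q = 3.14868e-21 / 1.602e-19
Step 3: Vt = 0.01965 V

0.01965


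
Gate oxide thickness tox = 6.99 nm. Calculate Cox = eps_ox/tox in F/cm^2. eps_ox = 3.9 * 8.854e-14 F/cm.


Step 1: eps_ox = 3.9 * 8.854e-14 = 3.45306e-13 F/cm
Step 2: tox in cm = 6.99 nm * 1e-7 = 6.9900e-07 cm
Step 3: Cox = 3.45306e-13 / 6.9900e-07 = 4.94e-07 F/cm^2

4.94e-07


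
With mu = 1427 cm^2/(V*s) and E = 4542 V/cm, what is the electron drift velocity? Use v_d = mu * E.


Step 1: v_d = mu * E
Step 2: v_d = 1427 * 4542 = 6481434
Step 3: v_d = 6.48e+06 cm/s

6.48e+06


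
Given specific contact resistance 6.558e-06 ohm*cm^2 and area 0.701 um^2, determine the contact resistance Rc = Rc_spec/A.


Step 1: Convert area to cm^2: 0.701 um^2 = 7.0100e-09 cm^2
Step 2: Rc = Rc_spec / A = 6.558e-06 / 7.0100e-09
Step 3: Rc = 9.36e+02 ohms

9.36e+02


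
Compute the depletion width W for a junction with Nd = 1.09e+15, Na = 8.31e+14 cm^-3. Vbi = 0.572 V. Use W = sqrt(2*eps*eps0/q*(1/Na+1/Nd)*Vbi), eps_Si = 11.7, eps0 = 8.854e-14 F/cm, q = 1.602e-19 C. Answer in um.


Step 1: 1/Na + 1/Nd = 1/8.31e+14 + 1/1.09e+15 = 2.12080e-15
Step 2: 2*eps*eps0/q = 2*11.7*8.854e-14/1.602e-19 = 1.293281e+07
Step 3: W^2 = 1.293281e+07 * 2.12080e-15 * 0.572 = 1.56888e-08
Step 4: W = sqrt(1.56888e-08) = 1.253e-04 cm = 1.253 um

1.253


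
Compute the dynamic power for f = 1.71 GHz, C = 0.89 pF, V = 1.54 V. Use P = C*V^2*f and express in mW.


Step 1: V^2 = 1.54^2 = 2.3716 V^2
Step 2: P = C*V^2*f = 0.89e-12 F * 2.3716 * 1.71e9 Hz
Step 3: P = 3.60933804e-03 W
Step 4: P = 3.609 mW

3.609


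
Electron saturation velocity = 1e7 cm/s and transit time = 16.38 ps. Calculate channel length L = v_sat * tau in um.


Step 1: tau in seconds = 16.38 ps * 1e-12 = 1.6380e-11 s
Step 2: L = v_sat * tau = 1e7 * 1.6380e-11 = 1.6380e-04 cm
Step 3: L in um = 1.6380e-04 * 1e4 = 1.638 um

1.638


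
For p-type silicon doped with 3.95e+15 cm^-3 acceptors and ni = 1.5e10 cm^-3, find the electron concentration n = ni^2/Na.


Step 1: Majority hole concentration p ≈ Na = 3.95e+15 cm^-3
Step 2: n = ni^2 / Na = (1.5e10)^2 / 3.95e+15
Step 3: n = 5.70e+04 cm^-3

5.70e+04


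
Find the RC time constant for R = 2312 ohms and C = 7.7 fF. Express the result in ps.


Step 1: tau = R * C
Step 2: tau = 2312 * 7.7 fF = 2312 * 7.7e-15 F
Step 3: tau = 1.78024e-11 s = 17.8024 ps

17.8024


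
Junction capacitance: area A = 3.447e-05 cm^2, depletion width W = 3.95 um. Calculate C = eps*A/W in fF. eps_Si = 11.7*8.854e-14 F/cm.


Step 1: eps_Si = 11.7 * 8.854e-14 = 1.035918e-12 F/cm
Step 2: W in cm = 3.95 * 1e-4 = 3.95e-04 cm
Step 3: C = 1.035918e-12 * 3.447e-05 / 3.95e-04 = 9.040024e-14 F
Step 4: C = 90.4 fF

90.4


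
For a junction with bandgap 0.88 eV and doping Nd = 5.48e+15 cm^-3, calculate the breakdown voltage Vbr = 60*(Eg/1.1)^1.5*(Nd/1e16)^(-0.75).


Step 1: Eg/1.1 = 0.88/1.1 = 0.800000
Step 2: (Eg/1.1)^1.5 = 0.800000^1.5 = 0.715542
Step 3: (Nd/1e16)^(-0.75) = (0.548)^(-0.75) = 1.570054
Step 4: Vbr = 60 * 0.715542 * 1.570054 = 67.4 V

67.4


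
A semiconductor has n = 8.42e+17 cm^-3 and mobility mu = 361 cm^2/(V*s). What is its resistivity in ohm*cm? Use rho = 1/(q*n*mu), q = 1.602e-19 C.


Step 1: sigma = q * n * mu = 1.602e-19 * 8.42e+17 * 361 = 4.86947e+01 S/cm
Step 2: rho = 1 / sigma = 1 / 4.86947e+01 = 0.02054 ohm*cm

0.02054


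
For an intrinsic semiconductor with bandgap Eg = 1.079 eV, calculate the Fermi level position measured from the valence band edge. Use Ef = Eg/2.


Step 1: For an intrinsic semiconductor, the Fermi level sits at midgap.
Step 2: Ef = Eg / 2 = 1.079 / 2 = 0.5395 eV

0.5395


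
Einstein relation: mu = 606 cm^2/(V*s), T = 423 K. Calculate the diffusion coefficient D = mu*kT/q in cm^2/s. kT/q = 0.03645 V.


Step 1: D = mu * (kT/q)
Step 2: D = 606 * 0.03645
Step 3: D = 22.09 cm^2/s

22.09


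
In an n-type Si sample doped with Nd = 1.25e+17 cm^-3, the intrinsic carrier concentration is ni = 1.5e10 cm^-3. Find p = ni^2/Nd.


Step 1: Since Nd >> ni, n ≈ Nd = 1.25e+17 cm^-3
Step 2: p = ni^2 / n = (1.5e10)^2 / 1.25e+17
Step 3: p = 2.25e20 / 1.25e+17 = 1.80e+03 cm^-3

1.80e+03


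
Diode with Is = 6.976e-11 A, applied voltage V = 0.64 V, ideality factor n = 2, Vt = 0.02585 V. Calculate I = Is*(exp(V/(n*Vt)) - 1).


Step 1: V/(n*Vt) = 0.64/(2*0.02585) = 12.3791
Step 2: exp(12.3791) = 2.3778e+05
Step 3: I = 6.976e-11 * (2.3778e+05 - 1) = 1.66e-05 A

1.66e-05


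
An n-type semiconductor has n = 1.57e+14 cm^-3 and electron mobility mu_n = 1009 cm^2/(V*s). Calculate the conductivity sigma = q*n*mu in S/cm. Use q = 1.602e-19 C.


Step 1: sigma = q * n * mu
Step 2: sigma = 1.602e-19 * 1.57e+14 * 1009
Step 3: sigma = 2.538e-02 S/cm

2.538e-02


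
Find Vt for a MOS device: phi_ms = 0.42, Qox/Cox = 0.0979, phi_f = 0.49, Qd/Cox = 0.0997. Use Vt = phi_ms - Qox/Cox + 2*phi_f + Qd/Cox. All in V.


Step 1: Vt = phi_ms - Qox/Cox + 2*phi_f + Qd/Cox
Step 2: Vt = 0.42 - 0.0979 + 2*0.49 + 0.0997
Step 3: Vt = 0.42 - 0.0979 + 0.98 + 0.0997
Step 4: Vt = 1.4018 V

1.4018


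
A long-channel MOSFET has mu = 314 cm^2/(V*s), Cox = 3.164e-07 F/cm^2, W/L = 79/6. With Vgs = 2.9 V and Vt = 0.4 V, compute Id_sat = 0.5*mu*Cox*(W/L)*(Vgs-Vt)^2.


Step 1: Overdrive voltage Vov = Vgs - Vt = 2.9 - 0.4 = 2.5 V
Step 2: W/L = 79/6 = 13.1667
Step 3: Id = 0.5 * 314 * 3.164e-07 * 13.1667 * 2.5^2
Step 4: Id = 4.09e-03 A

4.09e-03


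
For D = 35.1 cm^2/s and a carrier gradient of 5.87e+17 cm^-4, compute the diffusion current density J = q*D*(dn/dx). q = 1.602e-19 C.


Step 1: J = q * D * (dn/dx)
Step 2: J = 1.602e-19 * 35.1 * 5.87e+17
Step 3: J = 3.30e+00 A/cm^2

3.30e+00


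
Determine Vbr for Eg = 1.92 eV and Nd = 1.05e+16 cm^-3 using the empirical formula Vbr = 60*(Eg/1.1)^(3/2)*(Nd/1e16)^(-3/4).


Step 1: Eg/1.1 = 1.92/1.1 = 1.745455
Step 2: (Eg/1.1)^1.5 = 1.745455^1.5 = 2.306020
Step 3: (Nd/1e16)^(-0.75) = (1.05)^(-0.75) = 0.964069
Step 4: Vbr = 60 * 2.306020 * 0.964069 = 133.4 V

133.4


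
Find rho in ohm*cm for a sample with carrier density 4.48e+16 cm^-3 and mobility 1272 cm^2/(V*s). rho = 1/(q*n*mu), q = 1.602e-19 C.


Step 1: sigma = q * n * mu = 1.602e-19 * 4.48e+16 * 1272 = 9.12909e+00 S/cm
Step 2: rho = 1 / sigma = 1 / 9.12909e+00 = 0.1095 ohm*cm

0.1095


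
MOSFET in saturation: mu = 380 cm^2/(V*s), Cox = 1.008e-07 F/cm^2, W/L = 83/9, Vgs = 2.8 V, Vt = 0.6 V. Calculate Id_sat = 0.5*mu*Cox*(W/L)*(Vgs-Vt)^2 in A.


Step 1: Overdrive voltage Vov = Vgs - Vt = 2.8 - 0.6 = 2.2 V
Step 2: W/L = 83/9 = 9.22222
Step 3: Id = 0.5 * 380 * 1.008e-07 * 9.22222 * 2.2^2
Step 4: Id = 8.55e-04 A

8.55e-04


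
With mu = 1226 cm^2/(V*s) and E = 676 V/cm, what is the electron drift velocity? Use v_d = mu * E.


Step 1: v_d = mu * E
Step 2: v_d = 1226 * 676 = 828776
Step 3: v_d = 8.29e+05 cm/s

8.29e+05


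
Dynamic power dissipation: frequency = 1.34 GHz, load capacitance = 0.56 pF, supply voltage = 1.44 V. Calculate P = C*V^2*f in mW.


Step 1: V^2 = 1.44^2 = 2.0736 V^2
Step 2: P = C*V^2*f = 0.56e-12 F * 2.0736 * 1.34e9 Hz
Step 3: P = 1.55602944e-03 W
Step 4: P = 1.556 mW

1.556


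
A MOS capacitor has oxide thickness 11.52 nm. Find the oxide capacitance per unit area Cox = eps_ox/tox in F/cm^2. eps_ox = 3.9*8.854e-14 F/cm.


Step 1: eps_ox = 3.9 * 8.854e-14 = 3.45306e-13 F/cm
Step 2: tox in cm = 11.52 nm * 1e-7 = 1.1520e-06 cm
Step 3: Cox = 3.45306e-13 / 1.1520e-06 = 3.00e-07 F/cm^2

3.00e-07


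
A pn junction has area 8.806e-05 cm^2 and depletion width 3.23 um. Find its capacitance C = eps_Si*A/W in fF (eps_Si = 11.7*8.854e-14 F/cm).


Step 1: eps_Si = 11.7 * 8.854e-14 = 1.035918e-12 F/cm
Step 2: W in cm = 3.23 * 1e-4 = 3.23e-04 cm
Step 3: C = 1.035918e-12 * 8.806e-05 / 3.23e-04 = 2.824240e-13 F
Step 4: C = 282.42 fF

282.42


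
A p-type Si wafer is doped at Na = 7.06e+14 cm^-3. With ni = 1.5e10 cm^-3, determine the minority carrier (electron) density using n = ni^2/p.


Step 1: Majority hole concentration p ≈ Na = 7.06e+14 cm^-3
Step 2: n = ni^2 / Na = (1.5e10)^2 / 7.06e+14
Step 3: n = 3.19e+05 cm^-3

3.19e+05


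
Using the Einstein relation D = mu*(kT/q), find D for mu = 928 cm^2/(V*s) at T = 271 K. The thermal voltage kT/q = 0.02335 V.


Step 1: D = mu * (kT/q)
Step 2: D = 928 * 0.02335
Step 3: D = 21.67 cm^2/s

21.67


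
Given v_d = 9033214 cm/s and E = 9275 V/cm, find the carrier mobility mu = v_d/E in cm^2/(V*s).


Step 1: mu = v_d / E
Step 2: mu = 9033214 / 9275
Step 3: mu = 973.93 cm^2/(V*s)

973.93


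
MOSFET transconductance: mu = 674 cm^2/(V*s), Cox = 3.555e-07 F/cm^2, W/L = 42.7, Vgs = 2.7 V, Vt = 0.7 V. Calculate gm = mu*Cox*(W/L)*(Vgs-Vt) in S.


Step 1: Vov = Vgs - Vt = 2.7 - 0.7 = 2.0 V
Step 2: gm = mu * Cox * (W/L) * Vov
Step 3: gm = 674 * 3.555e-07 * 42.7 * 2.0 = 2.05e-02 S

2.05e-02


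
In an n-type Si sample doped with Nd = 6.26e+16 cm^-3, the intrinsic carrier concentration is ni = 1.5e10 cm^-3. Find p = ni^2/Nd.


Step 1: Since Nd >> ni, n ≈ Nd = 6.26e+16 cm^-3
Step 2: p = ni^2 / n = (1.5e10)^2 / 6.26e+16
Step 3: p = 2.25e20 / 6.26e+16 = 3.59e+03 cm^-3

3.59e+03


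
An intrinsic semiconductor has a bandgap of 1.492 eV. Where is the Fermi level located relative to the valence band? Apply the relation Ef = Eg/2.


Step 1: For an intrinsic semiconductor, the Fermi level sits at midgap.
Step 2: Ef = Eg / 2 = 1.492 / 2 = 0.746 eV

0.746


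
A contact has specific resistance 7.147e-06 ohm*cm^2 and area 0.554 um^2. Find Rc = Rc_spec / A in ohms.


Step 1: Convert area to cm^2: 0.554 um^2 = 5.5400e-09 cm^2
Step 2: Rc = Rc_spec / A = 7.147e-06 / 5.5400e-09
Step 3: Rc = 1.29e+03 ohms

1.29e+03


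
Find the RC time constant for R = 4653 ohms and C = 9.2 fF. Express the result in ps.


Step 1: tau = R * C
Step 2: tau = 4653 * 9.2 fF = 4653 * 9.2e-15 F
Step 3: tau = 4.28076e-11 s = 42.8076 ps

42.8076


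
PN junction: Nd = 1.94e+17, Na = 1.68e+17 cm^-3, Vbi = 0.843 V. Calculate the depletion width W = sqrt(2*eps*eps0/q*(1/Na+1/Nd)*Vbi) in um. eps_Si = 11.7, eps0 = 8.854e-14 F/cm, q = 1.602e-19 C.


Step 1: 1/Na + 1/Nd = 1/1.68e+17 + 1/1.94e+17 = 1.11070e-17
Step 2: 2*eps*eps0/q = 2*11.7*8.854e-14/1.602e-19 = 1.293281e+07
Step 3: W^2 = 1.293281e+07 * 1.11070e-17 * 0.843 = 1.21092e-10
Step 4: W = sqrt(1.21092e-10) = 1.100e-05 cm = 0.11 um

0.11


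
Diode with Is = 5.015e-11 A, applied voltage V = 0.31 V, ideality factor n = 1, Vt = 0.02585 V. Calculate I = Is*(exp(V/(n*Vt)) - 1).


Step 1: V/(n*Vt) = 0.31/(1*0.02585) = 11.9923
Step 2: exp(11.9923) = 1.6151e+05
Step 3: I = 5.015e-11 * (1.6151e+05 - 1) = 8.10e-06 A

8.10e-06


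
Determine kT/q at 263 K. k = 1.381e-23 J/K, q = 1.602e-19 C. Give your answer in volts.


Step 1: kT = 1.381e-23 * 263 = 3.63203e-21 J
Step 2: Vt = kT/q = 3.63203e-21 / 1.602e-19
Step 3: Vt = 0.02267 V

0.02267


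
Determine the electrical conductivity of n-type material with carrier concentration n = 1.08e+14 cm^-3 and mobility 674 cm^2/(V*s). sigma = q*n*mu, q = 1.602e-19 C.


Step 1: sigma = q * n * mu
Step 2: sigma = 1.602e-19 * 1.08e+14 * 674
Step 3: sigma = 1.166e-02 S/cm

1.166e-02


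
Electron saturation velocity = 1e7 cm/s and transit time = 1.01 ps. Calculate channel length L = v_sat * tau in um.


Step 1: tau in seconds = 1.01 ps * 1e-12 = 1.0100e-12 s
Step 2: L = v_sat * tau = 1e7 * 1.0100e-12 = 1.0100e-05 cm
Step 3: L in um = 1.0100e-05 * 1e4 = 0.101 um

0.101


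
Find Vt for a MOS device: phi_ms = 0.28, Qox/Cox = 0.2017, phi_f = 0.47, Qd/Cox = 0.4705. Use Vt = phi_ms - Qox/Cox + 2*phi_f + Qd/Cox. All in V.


Step 1: Vt = phi_ms - Qox/Cox + 2*phi_f + Qd/Cox
Step 2: Vt = 0.28 - 0.2017 + 2*0.47 + 0.4705
Step 3: Vt = 0.28 - 0.2017 + 0.94 + 0.4705
Step 4: Vt = 1.4888 V

1.4888


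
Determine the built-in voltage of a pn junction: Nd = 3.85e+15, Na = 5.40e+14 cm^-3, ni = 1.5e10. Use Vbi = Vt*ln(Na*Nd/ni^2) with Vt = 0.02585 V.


Step 1: Compute Na*Nd/ni^2 = 5.40e+14 * 3.85e+15 / (1.5e10)^2 = 9.2400e+09
Step 2: ln(9.2400e+09) = 22.9468
Step 3: Vbi = 0.02585 * 22.9468 = 0.593 V

0.593


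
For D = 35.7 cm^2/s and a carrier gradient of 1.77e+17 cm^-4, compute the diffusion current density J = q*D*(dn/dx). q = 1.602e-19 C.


Step 1: J = q * D * (dn/dx)
Step 2: J = 1.602e-19 * 35.7 * 1.77e+17
Step 3: J = 1.01e+00 A/cm^2

1.01e+00


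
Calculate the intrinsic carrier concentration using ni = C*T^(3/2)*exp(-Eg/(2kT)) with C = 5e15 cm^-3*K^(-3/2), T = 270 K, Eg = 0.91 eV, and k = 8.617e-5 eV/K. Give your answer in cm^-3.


Step 1: Compute kT = 8.617e-5 * 270 = 0.0232659 eV
Step 2: Exponent = -Eg/(2kT) = -0.91/(2*0.0232659) = -19.55652
Step 3: T^(3/2) = 270^1.5 = 4436.55
Step 4: ni = 5e15 * 4436.55 * exp(-19.55652) = 7.12e+10 cm^-3

7.12e+10


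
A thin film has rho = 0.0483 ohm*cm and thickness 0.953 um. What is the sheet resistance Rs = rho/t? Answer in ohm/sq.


Step 1: Convert thickness to cm: t = 0.953 um = 9.5300e-05 cm
Step 2: Rs = rho / t = 0.0483 / 9.5300e-05
Step 3: Rs = 506.8 ohm/sq

506.8


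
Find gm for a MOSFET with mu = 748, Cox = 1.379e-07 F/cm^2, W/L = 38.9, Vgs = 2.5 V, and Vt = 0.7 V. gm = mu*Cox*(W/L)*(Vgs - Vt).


Step 1: Vov = Vgs - Vt = 2.5 - 0.7 = 1.8 V
Step 2: gm = mu * Cox * (W/L) * Vov
Step 3: gm = 748 * 1.379e-07 * 38.9 * 1.8 = 7.22e-03 S

7.22e-03


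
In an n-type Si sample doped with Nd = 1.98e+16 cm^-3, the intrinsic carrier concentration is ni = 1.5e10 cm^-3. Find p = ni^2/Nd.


Step 1: Since Nd >> ni, n ≈ Nd = 1.98e+16 cm^-3
Step 2: p = ni^2 / n = (1.5e10)^2 / 1.98e+16
Step 3: p = 2.25e20 / 1.98e+16 = 1.14e+04 cm^-3

1.14e+04


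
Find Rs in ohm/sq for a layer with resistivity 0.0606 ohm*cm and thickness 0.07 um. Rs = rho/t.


Step 1: Convert thickness to cm: t = 0.07 um = 7.0000e-06 cm
Step 2: Rs = rho / t = 0.0606 / 7.0000e-06
Step 3: Rs = 8657.1 ohm/sq

8657.1


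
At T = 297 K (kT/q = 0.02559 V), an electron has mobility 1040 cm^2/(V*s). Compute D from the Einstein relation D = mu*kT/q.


Step 1: D = mu * (kT/q)
Step 2: D = 1040 * 0.02559
Step 3: D = 26.61 cm^2/s

26.61


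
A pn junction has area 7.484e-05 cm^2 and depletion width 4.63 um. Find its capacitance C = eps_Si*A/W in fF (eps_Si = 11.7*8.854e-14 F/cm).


Step 1: eps_Si = 11.7 * 8.854e-14 = 1.035918e-12 F/cm
Step 2: W in cm = 4.63 * 1e-4 = 4.63e-04 cm
Step 3: C = 1.035918e-12 * 7.484e-05 / 4.63e-04 = 1.674473e-13 F
Step 4: C = 167.45 fF

167.45


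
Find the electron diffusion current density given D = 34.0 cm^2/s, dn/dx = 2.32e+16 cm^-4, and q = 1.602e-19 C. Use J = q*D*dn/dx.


Step 1: J = q * D * (dn/dx)
Step 2: J = 1.602e-19 * 34.0 * 2.32e+16
Step 3: J = 1.26e-01 A/cm^2

1.26e-01


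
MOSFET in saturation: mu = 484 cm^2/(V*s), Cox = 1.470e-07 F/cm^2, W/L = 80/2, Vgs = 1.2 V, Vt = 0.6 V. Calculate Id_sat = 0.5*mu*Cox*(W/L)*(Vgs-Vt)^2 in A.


Step 1: Overdrive voltage Vov = Vgs - Vt = 1.2 - 0.6 = 0.6 V
Step 2: W/L = 80/2 = 40
Step 3: Id = 0.5 * 484 * 1.470e-07 * 40 * 0.6^2
Step 4: Id = 5.12e-04 A

5.12e-04


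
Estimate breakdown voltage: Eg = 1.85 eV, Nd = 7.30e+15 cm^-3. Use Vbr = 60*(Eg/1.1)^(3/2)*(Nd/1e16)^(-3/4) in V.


Step 1: Eg/1.1 = 1.85/1.1 = 1.681818
Step 2: (Eg/1.1)^1.5 = 1.681818^1.5 = 2.181064
Step 3: (Nd/1e16)^(-0.75) = (0.73)^(-0.75) = 1.266216
Step 4: Vbr = 60 * 2.181064 * 1.266216 = 165.7 V

165.7


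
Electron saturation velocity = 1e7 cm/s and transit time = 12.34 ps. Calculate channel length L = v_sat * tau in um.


Step 1: tau in seconds = 12.34 ps * 1e-12 = 1.2340e-11 s
Step 2: L = v_sat * tau = 1e7 * 1.2340e-11 = 1.2340e-04 cm
Step 3: L in um = 1.2340e-04 * 1e4 = 1.234 um

1.234


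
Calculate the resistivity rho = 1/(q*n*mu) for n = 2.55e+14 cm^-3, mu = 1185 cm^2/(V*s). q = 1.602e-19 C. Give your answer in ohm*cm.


Step 1: sigma = q * n * mu = 1.602e-19 * 2.55e+14 * 1185 = 4.84084e-02 S/cm
Step 2: rho = 1 / sigma = 1 / 4.84084e-02 = 20.66 ohm*cm

20.66


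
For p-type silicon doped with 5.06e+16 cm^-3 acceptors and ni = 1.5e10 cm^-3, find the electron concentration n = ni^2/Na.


Step 1: Majority hole concentration p ≈ Na = 5.06e+16 cm^-3
Step 2: n = ni^2 / Na = (1.5e10)^2 / 5.06e+16
Step 3: n = 4.45e+03 cm^-3

4.45e+03


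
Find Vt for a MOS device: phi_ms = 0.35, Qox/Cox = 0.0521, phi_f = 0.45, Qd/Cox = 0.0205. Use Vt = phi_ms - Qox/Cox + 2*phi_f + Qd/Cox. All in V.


Step 1: Vt = phi_ms - Qox/Cox + 2*phi_f + Qd/Cox
Step 2: Vt = 0.35 - 0.0521 + 2*0.45 + 0.0205
Step 3: Vt = 0.35 - 0.0521 + 0.9 + 0.0205
Step 4: Vt = 1.2184 V

1.2184


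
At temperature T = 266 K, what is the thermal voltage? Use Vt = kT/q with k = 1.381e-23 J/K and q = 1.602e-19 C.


Step 1: kT = 1.381e-23 * 266 = 3.67346e-21 J
Step 2: Vt = kT/q = 3.67346e-21 / 1.602e-19
Step 3: Vt = 0.02293 V

0.02293


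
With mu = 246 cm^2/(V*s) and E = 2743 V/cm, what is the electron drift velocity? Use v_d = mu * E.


Step 1: v_d = mu * E
Step 2: v_d = 246 * 2743 = 674778
Step 3: v_d = 6.75e+05 cm/s

6.75e+05


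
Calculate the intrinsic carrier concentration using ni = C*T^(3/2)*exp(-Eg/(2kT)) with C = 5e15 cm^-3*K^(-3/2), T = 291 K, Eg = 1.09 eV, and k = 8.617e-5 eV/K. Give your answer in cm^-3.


Step 1: Compute kT = 8.617e-5 * 291 = 0.02507547 eV
Step 2: Exponent = -Eg/(2kT) = -1.09/(2*0.02507547) = -21.73439
Step 3: T^(3/2) = 291^1.5 = 4964.09
Step 4: ni = 5e15 * 4964.09 * exp(-21.73439) = 9.03e+09 cm^-3

9.03e+09


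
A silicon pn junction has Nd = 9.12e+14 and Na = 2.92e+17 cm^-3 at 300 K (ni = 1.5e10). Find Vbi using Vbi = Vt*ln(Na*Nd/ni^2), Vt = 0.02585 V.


Step 1: Compute Na*Nd/ni^2 = 2.92e+17 * 9.12e+14 / (1.5e10)^2 = 1.1836e+12
Step 2: ln(1.1836e+12) = 27.7996
Step 3: Vbi = 0.02585 * 27.7996 = 0.719 V

0.719


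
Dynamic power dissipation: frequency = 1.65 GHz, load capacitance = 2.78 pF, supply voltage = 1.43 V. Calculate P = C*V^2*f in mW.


Step 1: V^2 = 1.43^2 = 2.0449 V^2
Step 2: P = C*V^2*f = 2.78e-12 F * 2.0449 * 1.65e9 Hz
Step 3: P = 9.3799563e-03 W
Step 4: P = 9.38 mW

9.38


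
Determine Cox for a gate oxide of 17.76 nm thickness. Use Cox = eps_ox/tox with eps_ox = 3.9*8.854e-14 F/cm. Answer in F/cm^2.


Step 1: eps_ox = 3.9 * 8.854e-14 = 3.45306e-13 F/cm
Step 2: tox in cm = 17.76 nm * 1e-7 = 1.7760e-06 cm
Step 3: Cox = 3.45306e-13 / 1.7760e-06 = 1.94e-07 F/cm^2

1.94e-07


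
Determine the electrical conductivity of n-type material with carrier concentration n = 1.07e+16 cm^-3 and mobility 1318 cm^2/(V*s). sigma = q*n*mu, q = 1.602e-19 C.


Step 1: sigma = q * n * mu
Step 2: sigma = 1.602e-19 * 1.07e+16 * 1318
Step 3: sigma = 2.259e+00 S/cm

2.259e+00


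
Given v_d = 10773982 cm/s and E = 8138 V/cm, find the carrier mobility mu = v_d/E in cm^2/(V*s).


Step 1: mu = v_d / E
Step 2: mu = 10773982 / 8138
Step 3: mu = 1323.91 cm^2/(V*s)

1323.91


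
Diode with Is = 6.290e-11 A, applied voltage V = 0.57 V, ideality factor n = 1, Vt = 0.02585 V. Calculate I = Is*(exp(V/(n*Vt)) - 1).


Step 1: V/(n*Vt) = 0.57/(1*0.02585) = 22.0503
Step 2: exp(22.0503) = 3.7698e+09
Step 3: I = 6.290e-11 * (3.7698e+09 - 1) = 2.37e-01 A

2.37e-01


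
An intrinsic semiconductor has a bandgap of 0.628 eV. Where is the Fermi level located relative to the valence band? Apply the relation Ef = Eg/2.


Step 1: For an intrinsic semiconductor, the Fermi level sits at midgap.
Step 2: Ef = Eg / 2 = 0.628 / 2 = 0.314 eV

0.314


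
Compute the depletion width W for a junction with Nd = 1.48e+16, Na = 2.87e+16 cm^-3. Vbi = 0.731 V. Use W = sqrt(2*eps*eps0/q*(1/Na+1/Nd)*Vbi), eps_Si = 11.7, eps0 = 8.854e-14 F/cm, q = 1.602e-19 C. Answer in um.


Step 1: 1/Na + 1/Nd = 1/2.87e+16 + 1/1.48e+16 = 1.02411e-16
Step 2: 2*eps*eps0/q = 2*11.7*8.854e-14/1.602e-19 = 1.293281e+07
Step 3: W^2 = 1.293281e+07 * 1.02411e-16 * 0.731 = 9.68182e-10
Step 4: W = sqrt(9.68182e-10) = 3.112e-05 cm = 0.3112 um

0.3112


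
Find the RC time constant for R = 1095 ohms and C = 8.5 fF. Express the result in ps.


Step 1: tau = R * C
Step 2: tau = 1095 * 8.5 fF = 1095 * 8.5e-15 F
Step 3: tau = 9.3075e-12 s = 9.3075 ps

9.3075


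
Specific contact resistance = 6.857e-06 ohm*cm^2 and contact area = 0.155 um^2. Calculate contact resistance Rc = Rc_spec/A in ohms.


Step 1: Convert area to cm^2: 0.155 um^2 = 1.5500e-09 cm^2
Step 2: Rc = Rc_spec / A = 6.857e-06 / 1.5500e-09
Step 3: Rc = 4.42e+03 ohms

4.42e+03


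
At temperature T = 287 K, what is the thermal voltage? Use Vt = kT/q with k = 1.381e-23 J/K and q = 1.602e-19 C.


Step 1: kT = 1.381e-23 * 287 = 3.96347e-21 J
Step 2: Vt = kT/q = 3.96347e-21 / 1.602e-19
Step 3: Vt = 0.02474 V

0.02474


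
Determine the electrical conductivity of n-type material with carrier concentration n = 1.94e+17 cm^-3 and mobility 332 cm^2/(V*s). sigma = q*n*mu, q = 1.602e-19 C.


Step 1: sigma = q * n * mu
Step 2: sigma = 1.602e-19 * 1.94e+17 * 332
Step 3: sigma = 1.032e+01 S/cm

1.032e+01


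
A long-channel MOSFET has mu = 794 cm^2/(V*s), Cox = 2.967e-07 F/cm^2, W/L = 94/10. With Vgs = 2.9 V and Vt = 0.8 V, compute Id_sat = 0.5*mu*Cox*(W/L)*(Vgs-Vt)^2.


Step 1: Overdrive voltage Vov = Vgs - Vt = 2.9 - 0.8 = 2.1 V
Step 2: W/L = 94/10 = 9.4
Step 3: Id = 0.5 * 794 * 2.967e-07 * 9.4 * 2.1^2
Step 4: Id = 4.88e-03 A

4.88e-03


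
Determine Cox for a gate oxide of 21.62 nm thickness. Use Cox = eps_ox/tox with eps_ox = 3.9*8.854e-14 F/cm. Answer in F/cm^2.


Step 1: eps_ox = 3.9 * 8.854e-14 = 3.45306e-13 F/cm
Step 2: tox in cm = 21.62 nm * 1e-7 = 2.1620e-06 cm
Step 3: Cox = 3.45306e-13 / 2.1620e-06 = 1.60e-07 F/cm^2

1.60e-07


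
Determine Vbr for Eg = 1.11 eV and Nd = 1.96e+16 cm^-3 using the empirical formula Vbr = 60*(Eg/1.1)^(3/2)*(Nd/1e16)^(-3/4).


Step 1: Eg/1.1 = 1.11/1.1 = 1.009091
Step 2: (Eg/1.1)^1.5 = 1.009091^1.5 = 1.013667
Step 3: (Nd/1e16)^(-0.75) = (1.96)^(-0.75) = 0.603682
Step 4: Vbr = 60 * 1.013667 * 0.603682 = 36.7 V

36.7


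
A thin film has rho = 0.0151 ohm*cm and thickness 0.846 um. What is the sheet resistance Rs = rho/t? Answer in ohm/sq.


Step 1: Convert thickness to cm: t = 0.846 um = 8.4600e-05 cm
Step 2: Rs = rho / t = 0.0151 / 8.4600e-05
Step 3: Rs = 178.5 ohm/sq

178.5


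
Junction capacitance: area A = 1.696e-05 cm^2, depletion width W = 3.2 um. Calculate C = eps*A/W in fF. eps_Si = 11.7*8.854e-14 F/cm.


Step 1: eps_Si = 11.7 * 8.854e-14 = 1.035918e-12 F/cm
Step 2: W in cm = 3.2 * 1e-4 = 3.20e-04 cm
Step 3: C = 1.035918e-12 * 1.696e-05 / 3.20e-04 = 5.490365e-14 F
Step 4: C = 54.9 fF

54.9


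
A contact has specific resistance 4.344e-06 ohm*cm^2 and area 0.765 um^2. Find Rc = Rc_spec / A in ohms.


Step 1: Convert area to cm^2: 0.765 um^2 = 7.6500e-09 cm^2
Step 2: Rc = Rc_spec / A = 4.344e-06 / 7.6500e-09
Step 3: Rc = 5.68e+02 ohms

5.68e+02


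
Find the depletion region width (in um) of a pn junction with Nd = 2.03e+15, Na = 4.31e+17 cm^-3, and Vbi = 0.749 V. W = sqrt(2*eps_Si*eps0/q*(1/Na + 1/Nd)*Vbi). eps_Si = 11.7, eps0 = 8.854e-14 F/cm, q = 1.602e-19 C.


Step 1: 1/Na + 1/Nd = 1/4.31e+17 + 1/2.03e+15 = 4.94931e-16
Step 2: 2*eps*eps0/q = 2*11.7*8.854e-14/1.602e-19 = 1.293281e+07
Step 3: W^2 = 1.293281e+07 * 4.94931e-16 * 0.749 = 4.79424e-09
Step 4: W = sqrt(4.79424e-09) = 6.924e-05 cm = 0.6924 um

0.6924


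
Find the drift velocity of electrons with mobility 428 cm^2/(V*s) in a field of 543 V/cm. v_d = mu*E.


Step 1: v_d = mu * E
Step 2: v_d = 428 * 543 = 232404
Step 3: v_d = 2.32e+05 cm/s

2.32e+05


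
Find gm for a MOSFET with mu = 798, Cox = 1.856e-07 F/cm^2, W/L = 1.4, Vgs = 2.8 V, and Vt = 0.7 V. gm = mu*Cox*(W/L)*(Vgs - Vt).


Step 1: Vov = Vgs - Vt = 2.8 - 0.7 = 2.1 V
Step 2: gm = mu * Cox * (W/L) * Vov
Step 3: gm = 798 * 1.856e-07 * 1.4 * 2.1 = 4.35e-04 S

4.35e-04


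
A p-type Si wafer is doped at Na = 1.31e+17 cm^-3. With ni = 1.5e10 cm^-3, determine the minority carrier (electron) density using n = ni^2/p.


Step 1: Majority hole concentration p ≈ Na = 1.31e+17 cm^-3
Step 2: n = ni^2 / Na = (1.5e10)^2 / 1.31e+17
Step 3: n = 1.72e+03 cm^-3

1.72e+03


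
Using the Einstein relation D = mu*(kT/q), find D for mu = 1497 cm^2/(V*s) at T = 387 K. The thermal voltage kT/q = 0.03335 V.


Step 1: D = mu * (kT/q)
Step 2: D = 1497 * 0.03335
Step 3: D = 49.92 cm^2/s

49.92


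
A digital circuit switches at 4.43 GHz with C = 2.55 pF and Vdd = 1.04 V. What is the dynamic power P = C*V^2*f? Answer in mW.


Step 1: V^2 = 1.04^2 = 1.0816 V^2
Step 2: P = C*V^2*f = 2.55e-12 F * 1.0816 * 4.43e9 Hz
Step 3: P = 1.22182944e-02 W
Step 4: P = 12.218 mW

12.218


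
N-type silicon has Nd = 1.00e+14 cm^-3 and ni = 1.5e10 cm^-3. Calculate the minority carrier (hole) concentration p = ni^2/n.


Step 1: Since Nd >> ni, n ≈ Nd = 1.00e+14 cm^-3
Step 2: p = ni^2 / n = (1.5e10)^2 / 1.00e+14
Step 3: p = 2.25e20 / 1.00e+14 = 2.25e+06 cm^-3

2.25e+06


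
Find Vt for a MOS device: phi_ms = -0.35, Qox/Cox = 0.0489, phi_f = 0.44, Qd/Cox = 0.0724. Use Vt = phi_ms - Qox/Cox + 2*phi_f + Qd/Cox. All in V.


Step 1: Vt = phi_ms - Qox/Cox + 2*phi_f + Qd/Cox
Step 2: Vt = -0.35 - 0.0489 + 2*0.44 + 0.0724
Step 3: Vt = -0.35 - 0.0489 + 0.88 + 0.0724
Step 4: Vt = 0.5535 V

0.5535


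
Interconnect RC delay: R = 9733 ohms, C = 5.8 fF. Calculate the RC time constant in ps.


Step 1: tau = R * C
Step 2: tau = 9733 * 5.8 fF = 9733 * 5.8e-15 F
Step 3: tau = 5.64514e-11 s = 56.4514 ps

56.4514


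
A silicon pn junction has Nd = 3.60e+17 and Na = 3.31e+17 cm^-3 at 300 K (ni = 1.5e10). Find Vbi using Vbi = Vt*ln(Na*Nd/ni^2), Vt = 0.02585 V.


Step 1: Compute Na*Nd/ni^2 = 3.31e+17 * 3.60e+17 / (1.5e10)^2 = 5.2960e+14
Step 2: ln(5.2960e+14) = 33.9031
Step 3: Vbi = 0.02585 * 33.9031 = 0.876 V

0.876


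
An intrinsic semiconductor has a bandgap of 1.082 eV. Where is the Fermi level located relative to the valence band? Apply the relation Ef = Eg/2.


Step 1: For an intrinsic semiconductor, the Fermi level sits at midgap.
Step 2: Ef = Eg / 2 = 1.082 / 2 = 0.541 eV

0.541


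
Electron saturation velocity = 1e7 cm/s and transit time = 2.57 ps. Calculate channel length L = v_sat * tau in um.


Step 1: tau in seconds = 2.57 ps * 1e-12 = 2.5700e-12 s
Step 2: L = v_sat * tau = 1e7 * 2.5700e-12 = 2.5700e-05 cm
Step 3: L in um = 2.5700e-05 * 1e4 = 0.257 um

0.257


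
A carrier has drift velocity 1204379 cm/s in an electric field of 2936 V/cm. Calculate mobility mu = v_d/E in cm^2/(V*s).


Step 1: mu = v_d / E
Step 2: mu = 1204379 / 2936
Step 3: mu = 410.21 cm^2/(V*s)

410.21


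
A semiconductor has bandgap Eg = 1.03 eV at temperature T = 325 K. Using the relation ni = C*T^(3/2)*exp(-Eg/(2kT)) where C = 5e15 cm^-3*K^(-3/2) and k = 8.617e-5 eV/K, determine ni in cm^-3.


Step 1: Compute kT = 8.617e-5 * 325 = 0.02800525 eV
Step 2: Exponent = -Eg/(2kT) = -1.03/(2*0.02800525) = -18.38941
Step 3: T^(3/2) = 325^1.5 = 5859.02
Step 4: ni = 5e15 * 5859.02 * exp(-18.38941) = 3.02e+11 cm^-3

3.02e+11


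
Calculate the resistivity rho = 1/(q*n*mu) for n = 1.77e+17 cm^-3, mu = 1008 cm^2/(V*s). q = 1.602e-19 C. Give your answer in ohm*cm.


Step 1: sigma = q * n * mu = 1.602e-19 * 1.77e+17 * 1008 = 2.85822e+01 S/cm
Step 2: rho = 1 / sigma = 1 / 2.85822e+01 = 0.03499 ohm*cm

0.03499


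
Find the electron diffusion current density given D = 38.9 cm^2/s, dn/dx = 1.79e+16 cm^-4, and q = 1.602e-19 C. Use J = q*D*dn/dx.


Step 1: J = q * D * (dn/dx)
Step 2: J = 1.602e-19 * 38.9 * 1.79e+16
Step 3: J = 1.12e-01 A/cm^2

1.12e-01


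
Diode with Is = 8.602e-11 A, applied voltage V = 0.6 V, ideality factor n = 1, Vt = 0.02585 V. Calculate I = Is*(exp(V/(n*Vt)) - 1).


Step 1: V/(n*Vt) = 0.6/(1*0.02585) = 23.2108
Step 2: exp(23.2108) = 1.2032e+10
Step 3: I = 8.602e-11 * (1.2032e+10 - 1) = 1.03e+00 A

1.03e+00


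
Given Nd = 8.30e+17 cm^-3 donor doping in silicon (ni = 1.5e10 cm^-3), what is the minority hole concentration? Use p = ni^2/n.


Step 1: Since Nd >> ni, n ≈ Nd = 8.30e+17 cm^-3
Step 2: p = ni^2 / n = (1.5e10)^2 / 8.30e+17
Step 3: p = 2.25e20 / 8.30e+17 = 2.71e+02 cm^-3

2.71e+02


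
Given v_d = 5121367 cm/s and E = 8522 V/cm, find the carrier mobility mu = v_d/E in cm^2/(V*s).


Step 1: mu = v_d / E
Step 2: mu = 5121367 / 8522
Step 3: mu = 600.96 cm^2/(V*s)

600.96


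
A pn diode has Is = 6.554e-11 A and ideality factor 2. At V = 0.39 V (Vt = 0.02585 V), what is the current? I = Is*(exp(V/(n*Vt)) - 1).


Step 1: V/(n*Vt) = 0.39/(2*0.02585) = 7.5435
Step 2: exp(7.5435) = 1.8884e+03
Step 3: I = 6.554e-11 * (1.8884e+03 - 1) = 1.24e-07 A

1.24e-07


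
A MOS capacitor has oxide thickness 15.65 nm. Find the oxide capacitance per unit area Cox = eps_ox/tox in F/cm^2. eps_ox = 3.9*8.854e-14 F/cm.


Step 1: eps_ox = 3.9 * 8.854e-14 = 3.45306e-13 F/cm
Step 2: tox in cm = 15.65 nm * 1e-7 = 1.5650e-06 cm
Step 3: Cox = 3.45306e-13 / 1.5650e-06 = 2.21e-07 F/cm^2

2.21e-07


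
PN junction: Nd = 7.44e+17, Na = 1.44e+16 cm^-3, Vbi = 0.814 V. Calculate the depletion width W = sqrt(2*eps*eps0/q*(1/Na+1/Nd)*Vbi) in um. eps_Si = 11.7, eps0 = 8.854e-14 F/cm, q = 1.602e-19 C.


Step 1: 1/Na + 1/Nd = 1/1.44e+16 + 1/7.44e+17 = 7.07885e-17
Step 2: 2*eps*eps0/q = 2*11.7*8.854e-14/1.602e-19 = 1.293281e+07
Step 3: W^2 = 1.293281e+07 * 7.07885e-17 * 0.814 = 7.45212e-10
Step 4: W = sqrt(7.45212e-10) = 2.730e-05 cm = 0.273 um

0.273


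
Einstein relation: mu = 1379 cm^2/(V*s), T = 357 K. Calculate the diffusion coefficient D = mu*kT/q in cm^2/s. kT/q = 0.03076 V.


Step 1: D = mu * (kT/q)
Step 2: D = 1379 * 0.03076
Step 3: D = 42.42 cm^2/s

42.42


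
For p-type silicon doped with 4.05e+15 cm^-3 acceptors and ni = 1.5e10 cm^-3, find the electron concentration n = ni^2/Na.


Step 1: Majority hole concentration p ≈ Na = 4.05e+15 cm^-3
Step 2: n = ni^2 / Na = (1.5e10)^2 / 4.05e+15
Step 3: n = 5.56e+04 cm^-3

5.56e+04


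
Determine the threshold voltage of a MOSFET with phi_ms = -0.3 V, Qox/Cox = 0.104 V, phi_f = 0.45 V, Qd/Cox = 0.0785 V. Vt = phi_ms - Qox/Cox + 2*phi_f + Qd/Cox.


Step 1: Vt = phi_ms - Qox/Cox + 2*phi_f + Qd/Cox
Step 2: Vt = -0.3 - 0.104 + 2*0.45 + 0.0785
Step 3: Vt = -0.3 - 0.104 + 0.9 + 0.0785
Step 4: Vt = 0.5745 V

0.5745


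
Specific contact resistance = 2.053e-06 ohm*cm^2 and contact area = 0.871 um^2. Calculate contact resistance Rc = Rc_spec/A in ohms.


Step 1: Convert area to cm^2: 0.871 um^2 = 8.7100e-09 cm^2
Step 2: Rc = Rc_spec / A = 2.053e-06 / 8.7100e-09
Step 3: Rc = 2.36e+02 ohms

2.36e+02
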